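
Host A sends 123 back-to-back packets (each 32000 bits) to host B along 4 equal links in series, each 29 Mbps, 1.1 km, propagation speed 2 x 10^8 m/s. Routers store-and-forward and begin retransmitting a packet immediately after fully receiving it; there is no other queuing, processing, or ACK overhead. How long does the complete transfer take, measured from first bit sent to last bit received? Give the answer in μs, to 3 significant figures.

Per-hop transmission t_tx = L/R = 32000/29000000 = 1103.45 μs.
Per-hop propagation t_prop = 1100/200000000 = 5.5 μs.
Pipeline fill: first packet needs 4·t_tx to clear all hops; remaining 122 packets each add one t_tx.
Total = (4+123-1)·t_tx + 4·t_prop = 126·1103.45 + 4·5.5 = 139000 μs.

139000 μs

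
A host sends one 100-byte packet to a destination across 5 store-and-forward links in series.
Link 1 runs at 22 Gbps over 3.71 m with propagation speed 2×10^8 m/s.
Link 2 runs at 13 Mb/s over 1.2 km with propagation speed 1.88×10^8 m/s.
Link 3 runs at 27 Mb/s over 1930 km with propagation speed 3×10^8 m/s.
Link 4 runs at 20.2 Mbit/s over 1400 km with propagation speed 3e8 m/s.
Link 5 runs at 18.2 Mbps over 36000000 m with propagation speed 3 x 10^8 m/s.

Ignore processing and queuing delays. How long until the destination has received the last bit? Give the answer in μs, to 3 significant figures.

L = 100 × 8 = 800 bits.
Transmission delays (L/R per hop): 0.0363636, 61.5385, 29.6296, 39.604, 43.956 μs; sum = 174.764 μs.
Propagation delays (d/s per hop): 0.01855, 6.38298, 6433.33, 4666.67, 120000 μs; sum = 131106 μs.
End-to-end = 131000 μs.

131000 μs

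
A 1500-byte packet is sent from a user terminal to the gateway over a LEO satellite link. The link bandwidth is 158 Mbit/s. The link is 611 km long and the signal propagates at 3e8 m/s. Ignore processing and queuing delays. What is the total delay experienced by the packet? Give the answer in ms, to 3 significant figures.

2.11 ms

L = 1500 × 8 = 12000 bits.
Transmission delay = L/R = 12000 / 158000000 = 0.0759494 ms.
Propagation delay = d/s = 611000 m / 300000000 m/s = 2.03667 ms.
Total = 2.11 ms.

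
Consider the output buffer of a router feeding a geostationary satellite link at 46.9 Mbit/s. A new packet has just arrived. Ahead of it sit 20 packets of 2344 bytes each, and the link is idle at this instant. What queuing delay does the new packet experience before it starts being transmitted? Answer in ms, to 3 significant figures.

Each queued packet: L/R = 18752/46900000 = 0.399829 ms.
20 queued → 7.99659 ms.
Queuing delay = 8.00 ms.

8.00 ms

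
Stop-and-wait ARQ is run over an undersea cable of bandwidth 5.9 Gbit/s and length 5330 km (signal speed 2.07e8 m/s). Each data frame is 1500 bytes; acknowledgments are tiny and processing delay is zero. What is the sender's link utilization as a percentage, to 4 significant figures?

t_tx = L/R = 12000/5900000000 = 2.0339e-06 s.
t_prop = 5330000/2.07e+08 = 0.0257488 s; RTT = 0.0514976 s.
Cycle = t_tx + RTT = 0.0514996 s.
Utilization = t_tx / cycle = 2.0339e-06/0.0514996 = 0.003949 %.

0.003949 %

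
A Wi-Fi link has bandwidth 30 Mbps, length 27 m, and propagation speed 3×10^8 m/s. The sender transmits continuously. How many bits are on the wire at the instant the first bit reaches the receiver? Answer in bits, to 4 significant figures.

2.700 bits

Propagation delay = 27 / 300000000 = 9e-08 s.
BDP = R × t_prop = 30000000 × 9e-08 = 2.7 bits.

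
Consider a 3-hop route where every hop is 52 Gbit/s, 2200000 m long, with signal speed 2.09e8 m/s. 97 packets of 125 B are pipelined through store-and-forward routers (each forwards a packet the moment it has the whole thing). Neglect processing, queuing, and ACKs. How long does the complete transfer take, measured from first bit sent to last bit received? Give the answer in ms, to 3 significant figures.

Per-hop transmission t_tx = L/R = 1000/52000000000 = 1.92308e-05 ms.
Per-hop propagation t_prop = 2200000/209000000 = 10.5263 ms.
Pipeline fill: first packet needs 3·t_tx to clear all hops; remaining 96 packets each add one t_tx.
Total = (3+97-1)·t_tx + 3·t_prop = 99·1.92308e-05 + 3·10.5263 = 31.6 ms.

31.6 ms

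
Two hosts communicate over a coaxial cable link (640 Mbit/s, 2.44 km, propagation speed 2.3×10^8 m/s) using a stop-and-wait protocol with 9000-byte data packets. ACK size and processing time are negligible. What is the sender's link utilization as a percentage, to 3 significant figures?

t_tx = L/R = 72000/640000000 = 0.0001125 s.
t_prop = 2440/2.3e+08 = 1.06087e-05 s; RTT = 2.12174e-05 s.
Cycle = t_tx + RTT = 0.000133717 s.
Utilization = t_tx / cycle = 0.0001125/0.000133717 = 84.1 %.

84.1 %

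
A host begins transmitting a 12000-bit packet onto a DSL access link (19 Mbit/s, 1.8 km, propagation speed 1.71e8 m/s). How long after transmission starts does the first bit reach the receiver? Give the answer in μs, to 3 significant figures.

First bit experiences only propagation delay: d/s = 1800/171000000 = 10.5 μs.

10.5 μs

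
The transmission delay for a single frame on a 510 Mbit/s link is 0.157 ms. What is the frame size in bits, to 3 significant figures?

L = R × t_tx = 510000000 b/s × 0.000157 s = 80070 bits.

80100 bits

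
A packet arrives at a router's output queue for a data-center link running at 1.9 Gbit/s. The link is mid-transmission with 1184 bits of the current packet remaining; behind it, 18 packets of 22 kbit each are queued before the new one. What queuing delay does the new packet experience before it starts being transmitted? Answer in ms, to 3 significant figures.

Each queued packet: L/R = 22000/1900000000 = 0.0115789 ms.
18 queued → 0.208421 ms.
Plus remaining 1184 bits of current packet: 0.000623158 ms.
Queuing delay = 0.209 ms.

0.209 ms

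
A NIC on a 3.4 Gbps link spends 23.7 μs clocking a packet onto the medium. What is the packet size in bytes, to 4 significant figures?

L = R × t_tx = 3400000000 b/s × 2.37e-05 s = 80580 bits.
In bytes: 80580 / 8 = 10070 bytes.

10070 bytes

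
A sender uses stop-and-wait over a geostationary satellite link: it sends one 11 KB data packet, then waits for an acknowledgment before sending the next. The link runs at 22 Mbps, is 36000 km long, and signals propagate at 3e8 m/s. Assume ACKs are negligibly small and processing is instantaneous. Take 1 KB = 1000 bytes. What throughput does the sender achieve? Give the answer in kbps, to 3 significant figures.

t_tx = L/R = 88000/22000000 = 0.004 s.
t_prop = 36000000/300000000 = 0.12 s; RTT = 0.24 s.
Cycle = t_tx + RTT = 0.244 s.
Throughput = L / cycle = 88000 / 0.244 = 361 kbps.

361 kbps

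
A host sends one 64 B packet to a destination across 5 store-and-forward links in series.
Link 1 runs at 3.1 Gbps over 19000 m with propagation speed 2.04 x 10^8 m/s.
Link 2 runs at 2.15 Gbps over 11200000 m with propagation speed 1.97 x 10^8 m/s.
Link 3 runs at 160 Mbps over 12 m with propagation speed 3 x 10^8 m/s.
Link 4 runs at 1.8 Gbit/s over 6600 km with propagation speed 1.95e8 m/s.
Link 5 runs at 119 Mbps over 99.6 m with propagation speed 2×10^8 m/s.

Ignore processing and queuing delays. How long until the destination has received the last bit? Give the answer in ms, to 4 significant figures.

L = 64 × 8 = 512 bits.
Transmission delays (L/R per hop): 0.000165161, 0.00023814, 0.0032, 0.000284444, 0.00430252 ms; sum = 0.00819027 ms.
Propagation delays (d/s per hop): 0.0931373, 56.8528, 4e-05, 33.8462, 0.000498 ms; sum = 90.7926 ms.
End-to-end = 90.80 ms.

90.80 ms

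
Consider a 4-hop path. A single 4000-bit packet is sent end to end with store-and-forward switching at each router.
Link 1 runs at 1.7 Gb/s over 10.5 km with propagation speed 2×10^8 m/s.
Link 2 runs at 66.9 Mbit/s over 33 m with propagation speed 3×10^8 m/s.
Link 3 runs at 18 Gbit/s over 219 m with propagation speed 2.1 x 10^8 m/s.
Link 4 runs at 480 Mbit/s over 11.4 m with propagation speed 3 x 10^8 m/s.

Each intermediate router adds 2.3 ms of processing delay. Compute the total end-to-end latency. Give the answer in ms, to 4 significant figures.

7.024 ms

Transmission delays (L/R per hop): 0.00235294, 0.0597907, 0.000222222, 0.00833333 ms; sum = 0.0706992 ms.
Propagation delays (d/s per hop): 0.0525, 0.00011, 0.00104286, 3.8e-05 ms; sum = 0.0536909 ms.
Processing at 3 router(s): 3 × 2.3 ms = 6.9 ms.
End-to-end = 7.024 ms.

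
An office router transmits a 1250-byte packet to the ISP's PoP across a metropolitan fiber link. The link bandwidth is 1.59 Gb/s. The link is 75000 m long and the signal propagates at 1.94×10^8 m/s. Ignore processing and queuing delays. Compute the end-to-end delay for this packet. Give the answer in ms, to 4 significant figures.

0.3929 ms

L = 1250 × 8 = 10000 bits.
Transmission delay = L/R = 10000 / 1590000000 = 0.00628931 ms.
Propagation delay = d/s = 75000 m / 194000000 m/s = 0.386598 ms.
Total = 0.3929 ms.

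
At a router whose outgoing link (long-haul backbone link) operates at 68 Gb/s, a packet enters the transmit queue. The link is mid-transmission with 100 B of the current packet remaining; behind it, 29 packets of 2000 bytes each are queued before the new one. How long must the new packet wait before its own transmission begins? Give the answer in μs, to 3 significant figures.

Each queued packet: L/R = 16000/68000000000 = 0.235294 μs.
29 queued → 6.82353 μs.
Plus remaining 800 bits of current packet: 0.0117647 μs.
Queuing delay = 6.84 μs.

6.84 μs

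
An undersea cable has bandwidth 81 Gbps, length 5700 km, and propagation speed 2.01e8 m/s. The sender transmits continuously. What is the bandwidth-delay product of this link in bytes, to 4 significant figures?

287100000 bytes

Propagation delay = 5700000 / 2.01e+08 = 0.0283582 s.
BDP = R × t_prop = 81000000000 × 0.0283582 = 2297010000 bits.
In bytes: 2297010000/8 = 287100000 bytes.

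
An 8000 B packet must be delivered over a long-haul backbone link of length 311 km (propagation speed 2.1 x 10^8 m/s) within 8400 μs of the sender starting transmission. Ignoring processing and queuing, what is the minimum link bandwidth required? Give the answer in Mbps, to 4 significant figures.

9.250 Mbps

L = 64000 bits.
Propagation delay = 311000 / 210000000 = 1480.95 μs.
Transmission budget = 8400 − 1480.95 = 6919.05 μs.
R ≥ L / t_tx = 64000 bits / 0.00691905 s = 9.250 Mbps.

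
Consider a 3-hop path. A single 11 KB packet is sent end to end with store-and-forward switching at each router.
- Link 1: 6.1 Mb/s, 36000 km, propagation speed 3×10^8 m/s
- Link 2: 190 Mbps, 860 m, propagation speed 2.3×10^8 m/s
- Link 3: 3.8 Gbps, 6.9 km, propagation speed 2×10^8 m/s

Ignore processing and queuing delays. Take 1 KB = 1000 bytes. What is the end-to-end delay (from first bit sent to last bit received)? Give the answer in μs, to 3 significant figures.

L = 88000 bits.
Transmission delays (L/R per hop): 14426.2, 463.158, 23.1579 μs; sum = 14912.5 μs.
Propagation delays (d/s per hop): 120000, 3.73913, 34.5 μs; sum = 120038 μs.
End-to-end = 135000 μs.

135000 μs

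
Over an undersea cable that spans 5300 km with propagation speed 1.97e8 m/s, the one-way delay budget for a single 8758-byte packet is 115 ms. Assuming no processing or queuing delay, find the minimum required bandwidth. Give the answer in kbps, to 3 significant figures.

795 kbps

L = 70064 bits.
Propagation delay = 5300000 / 197000000 = 26.9036 ms.
Transmission budget = 115 − 26.9036 = 88.0964 ms.
R ≥ L / t_tx = 70064 bits / 0.0880964 s = 795 kbps.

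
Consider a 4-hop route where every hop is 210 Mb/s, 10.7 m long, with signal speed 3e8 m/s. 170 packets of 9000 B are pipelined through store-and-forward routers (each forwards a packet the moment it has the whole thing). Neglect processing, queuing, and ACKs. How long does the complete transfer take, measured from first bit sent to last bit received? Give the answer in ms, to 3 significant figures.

59.3 ms

Per-hop transmission t_tx = L/R = 72000/210000000 = 0.342857 ms.
Per-hop propagation t_prop = 10.7/300000000 = 3.56667e-05 ms.
Pipeline fill: first packet needs 4·t_tx to clear all hops; remaining 169 packets each add one t_tx.
Total = (4+170-1)·t_tx + 4·t_prop = 173·0.342857 + 4·3.56667e-05 = 59.3 ms.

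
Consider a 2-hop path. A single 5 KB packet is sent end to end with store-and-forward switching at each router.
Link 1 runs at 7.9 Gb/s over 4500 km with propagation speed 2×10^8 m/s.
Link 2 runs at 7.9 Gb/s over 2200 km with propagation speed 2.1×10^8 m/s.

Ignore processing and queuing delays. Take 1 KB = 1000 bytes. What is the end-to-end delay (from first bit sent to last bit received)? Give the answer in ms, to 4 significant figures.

L = 40000 bits.
Transmission delay per hop = L/R = 40000/7900000000 = 0.00506329 ms; 2 hops → 0.0101266 ms.
Propagation delays (d/s per hop): 22.5, 10.4762 ms; sum = 32.9762 ms.
End-to-end = 32.99 ms.

32.99 ms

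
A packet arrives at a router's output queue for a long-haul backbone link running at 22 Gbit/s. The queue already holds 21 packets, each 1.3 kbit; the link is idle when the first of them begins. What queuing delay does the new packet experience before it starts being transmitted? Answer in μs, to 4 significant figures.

1.241 μs

Each queued packet: L/R = 1300/22000000000 = 0.0590909 μs.
21 queued → 1.24091 μs.
Queuing delay = 1.241 μs.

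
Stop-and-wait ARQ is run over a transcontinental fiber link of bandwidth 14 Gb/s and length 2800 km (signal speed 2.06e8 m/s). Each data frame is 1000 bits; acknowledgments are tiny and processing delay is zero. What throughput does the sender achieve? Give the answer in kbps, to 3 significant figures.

36.8 kbps

t_tx = L/R = 1000/14000000000 = 7.14286e-08 s.
t_prop = 2800000/206000000 = 0.0135922 s; RTT = 0.0271845 s.
Cycle = t_tx + RTT = 0.0271845 s.
Throughput = L / cycle = 1000 / 0.0271845 = 36.8 kbps.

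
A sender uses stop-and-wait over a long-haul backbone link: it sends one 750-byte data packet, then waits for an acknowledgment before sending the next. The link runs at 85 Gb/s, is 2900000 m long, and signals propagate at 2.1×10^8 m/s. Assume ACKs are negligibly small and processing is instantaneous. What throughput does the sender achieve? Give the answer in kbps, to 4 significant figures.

217.2 kbps

t_tx = L/R = 6000/85000000000 = 7.05882e-08 s.
t_prop = 2900000/210000000 = 0.0138095 s; RTT = 0.027619 s.
Cycle = t_tx + RTT = 0.0276191 s.
Throughput = L / cycle = 6000 / 0.0276191 = 217.2 kbps.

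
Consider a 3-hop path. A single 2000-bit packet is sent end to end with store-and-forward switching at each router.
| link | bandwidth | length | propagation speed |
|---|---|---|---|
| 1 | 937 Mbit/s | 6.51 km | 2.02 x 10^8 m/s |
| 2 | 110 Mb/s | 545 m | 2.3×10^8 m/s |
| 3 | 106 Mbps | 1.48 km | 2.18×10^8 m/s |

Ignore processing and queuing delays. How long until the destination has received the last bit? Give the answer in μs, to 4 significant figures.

Transmission delays (L/R per hop): 2.13447, 18.1818, 18.8679 μs; sum = 39.1842 μs.
Propagation delays (d/s per hop): 32.2277, 2.36957, 6.78899 μs; sum = 41.3863 μs.
End-to-end = 80.57 μs.

80.57 μs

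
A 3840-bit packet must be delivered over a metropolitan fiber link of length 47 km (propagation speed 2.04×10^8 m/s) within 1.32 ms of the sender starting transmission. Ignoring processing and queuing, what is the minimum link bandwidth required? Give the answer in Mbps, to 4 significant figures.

3.524 Mbps

Propagation delay = 47000 / 204000000 = 0.230392 ms.
Transmission budget = 1.32 − 0.230392 = 1.08961 ms.
R ≥ L / t_tx = 3840 bits / 0.00108961 s = 3.524 Mbps.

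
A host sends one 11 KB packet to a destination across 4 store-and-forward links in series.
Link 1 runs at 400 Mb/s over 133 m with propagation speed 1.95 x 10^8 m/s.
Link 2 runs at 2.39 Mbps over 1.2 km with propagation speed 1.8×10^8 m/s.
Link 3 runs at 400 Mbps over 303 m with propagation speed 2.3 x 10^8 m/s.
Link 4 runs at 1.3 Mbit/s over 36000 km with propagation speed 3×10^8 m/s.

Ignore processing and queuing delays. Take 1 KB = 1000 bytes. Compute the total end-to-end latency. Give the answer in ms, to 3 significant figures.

225 ms

L = 88000 bits.
Transmission delays (L/R per hop): 0.22, 36.8201, 0.22, 67.6923 ms; sum = 104.952 ms.
Propagation delays (d/s per hop): 0.000682051, 0.00666667, 0.00131739, 120 ms; sum = 120.009 ms.
End-to-end = 225 ms.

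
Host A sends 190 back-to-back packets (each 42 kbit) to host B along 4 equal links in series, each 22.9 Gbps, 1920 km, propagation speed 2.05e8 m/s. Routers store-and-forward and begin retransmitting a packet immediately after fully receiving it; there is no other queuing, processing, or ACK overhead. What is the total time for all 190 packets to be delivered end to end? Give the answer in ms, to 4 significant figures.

37.82 ms

Per-hop transmission t_tx = L/R = 42000/22900000000 = 0.00183406 ms.
Per-hop propagation t_prop = 1920000/2.05e+08 = 9.36585 ms.
Pipeline fill: first packet needs 4·t_tx to clear all hops; remaining 189 packets each add one t_tx.
Total = (4+190-1)·t_tx + 4·t_prop = 193·0.00183406 + 4·9.36585 = 37.82 ms.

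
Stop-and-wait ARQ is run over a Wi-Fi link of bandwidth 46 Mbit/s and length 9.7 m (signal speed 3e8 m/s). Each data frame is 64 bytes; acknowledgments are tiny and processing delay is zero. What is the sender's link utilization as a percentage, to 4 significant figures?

t_tx = L/R = 512/46000000 = 1.11304e-05 s.
t_prop = 9.7/300000000 = 3.23333e-08 s; RTT = 6.46667e-08 s.
Cycle = t_tx + RTT = 1.11951e-05 s.
Utilization = t_tx / cycle = 1.11304e-05/1.11951e-05 = 99.42 %.

99.42 %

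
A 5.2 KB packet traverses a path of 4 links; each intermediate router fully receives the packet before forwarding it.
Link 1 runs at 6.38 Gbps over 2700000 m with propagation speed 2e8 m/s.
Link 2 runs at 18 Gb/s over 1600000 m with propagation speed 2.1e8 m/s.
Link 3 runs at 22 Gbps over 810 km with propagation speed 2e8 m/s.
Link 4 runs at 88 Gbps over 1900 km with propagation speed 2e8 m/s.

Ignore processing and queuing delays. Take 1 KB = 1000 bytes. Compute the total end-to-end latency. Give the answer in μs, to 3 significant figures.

34700 μs

L = 41600 bits.
Transmission delays (L/R per hop): 6.52038, 2.31111, 1.89091, 0.472727 μs; sum = 11.1951 μs.
Propagation delays (d/s per hop): 13500, 7619.05, 4050, 9500 μs; sum = 34669 μs.
End-to-end = 34700 μs.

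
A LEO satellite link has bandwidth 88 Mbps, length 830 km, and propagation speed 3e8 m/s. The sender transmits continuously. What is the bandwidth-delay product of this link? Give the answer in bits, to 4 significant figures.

Propagation delay = 830000 / 300000000 = 0.00276667 s.
BDP = R × t_prop = 88000000 × 0.00276667 = 243467 bits.

243500 bits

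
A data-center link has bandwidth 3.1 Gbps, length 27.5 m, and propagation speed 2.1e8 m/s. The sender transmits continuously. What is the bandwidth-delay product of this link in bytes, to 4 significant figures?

Propagation delay = 27.5 / 210000000 = 1.30952e-07 s.
BDP = R × t_prop = 3100000000 × 1.30952e-07 = 405.952 bits.
In bytes: 405.952/8 = 50.74 bytes.

50.74 bytes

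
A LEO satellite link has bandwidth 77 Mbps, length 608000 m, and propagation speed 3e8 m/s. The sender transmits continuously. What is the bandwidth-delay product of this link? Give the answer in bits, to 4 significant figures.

156100 bits

Propagation delay = 608000 / 300000000 = 0.00202667 s.
BDP = R × t_prop = 77000000 × 0.00202667 = 156053 bits.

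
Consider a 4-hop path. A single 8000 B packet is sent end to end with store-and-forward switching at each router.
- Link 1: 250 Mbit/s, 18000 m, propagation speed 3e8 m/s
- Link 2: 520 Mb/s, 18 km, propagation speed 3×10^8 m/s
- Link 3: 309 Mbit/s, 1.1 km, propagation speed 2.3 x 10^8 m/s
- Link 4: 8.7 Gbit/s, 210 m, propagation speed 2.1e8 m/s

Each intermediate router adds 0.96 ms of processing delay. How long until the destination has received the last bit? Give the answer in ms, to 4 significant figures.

3.599 ms

L = 8000 × 8 = 64000 bits.
Transmission delays (L/R per hop): 0.256, 0.123077, 0.20712, 0.00735632 ms; sum = 0.593553 ms.
Propagation delays (d/s per hop): 0.06, 0.06, 0.00478261, 0.001 ms; sum = 0.125783 ms.
Processing at 3 router(s): 3 × 0.96 ms = 2.88 ms.
End-to-end = 3.599 ms.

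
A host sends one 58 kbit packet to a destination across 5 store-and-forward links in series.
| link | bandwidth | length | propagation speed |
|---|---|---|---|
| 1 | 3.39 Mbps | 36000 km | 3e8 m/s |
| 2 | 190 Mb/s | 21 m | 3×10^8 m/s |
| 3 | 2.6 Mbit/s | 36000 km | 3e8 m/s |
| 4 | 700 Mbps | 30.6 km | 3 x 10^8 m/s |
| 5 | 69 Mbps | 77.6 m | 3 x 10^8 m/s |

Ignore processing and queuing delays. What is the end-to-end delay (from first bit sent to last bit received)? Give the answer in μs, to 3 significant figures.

L = 58000 bits.
Transmission delays (L/R per hop): 17109.1, 305.263, 22307.7, 82.8571, 840.58 μs; sum = 40645.5 μs.
Propagation delays (d/s per hop): 120000, 0.07, 120000, 102, 0.258667 μs; sum = 240102 μs.
End-to-end = 281000 μs.

281000 μs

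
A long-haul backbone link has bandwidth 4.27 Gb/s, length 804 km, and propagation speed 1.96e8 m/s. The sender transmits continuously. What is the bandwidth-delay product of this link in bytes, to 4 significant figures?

Propagation delay = 804000 / 196000000 = 0.00410204 s.
BDP = R × t_prop = 4.27e+09 × 0.00410204 = 17515700 bits.
In bytes: 17515700/8 = 2189000 bytes.

2189000 bytes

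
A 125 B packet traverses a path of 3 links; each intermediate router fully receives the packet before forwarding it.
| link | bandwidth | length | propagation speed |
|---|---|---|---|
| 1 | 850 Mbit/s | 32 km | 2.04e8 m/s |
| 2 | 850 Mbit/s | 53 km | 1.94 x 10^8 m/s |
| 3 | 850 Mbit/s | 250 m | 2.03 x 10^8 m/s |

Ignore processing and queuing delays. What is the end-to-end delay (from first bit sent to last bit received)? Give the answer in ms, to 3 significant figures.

L = 125 × 8 = 1000 bits.
Transmission delay per hop = L/R = 1000/850000000 = 0.00117647 ms; 3 hops → 0.00352941 ms.
Propagation delays (d/s per hop): 0.156863, 0.273196, 0.00123153 ms; sum = 0.43129 ms.
End-to-end = 0.435 ms.

0.435 ms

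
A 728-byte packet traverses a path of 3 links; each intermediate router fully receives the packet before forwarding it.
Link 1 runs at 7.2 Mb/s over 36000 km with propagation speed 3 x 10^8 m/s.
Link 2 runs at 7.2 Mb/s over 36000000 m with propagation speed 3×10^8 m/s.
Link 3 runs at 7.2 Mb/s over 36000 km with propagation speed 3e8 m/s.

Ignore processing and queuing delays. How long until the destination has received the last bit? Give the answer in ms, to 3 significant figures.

362 ms

L = 728 × 8 = 5824 bits.
Transmission delay per hop = L/R = 5824/7200000 = 0.808889 ms; 3 hops → 2.42667 ms.
Propagation delays (d/s per hop): 120, 120, 120 ms; sum = 360 ms.
End-to-end = 362 ms.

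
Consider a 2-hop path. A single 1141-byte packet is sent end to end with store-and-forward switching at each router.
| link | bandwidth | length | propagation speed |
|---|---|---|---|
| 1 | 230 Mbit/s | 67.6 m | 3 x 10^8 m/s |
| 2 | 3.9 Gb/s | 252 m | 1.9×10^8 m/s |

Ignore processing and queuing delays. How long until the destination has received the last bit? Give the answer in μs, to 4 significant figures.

L = 1141 × 8 = 9128 bits.
Transmission delays (L/R per hop): 39.687, 2.34051 μs; sum = 42.0275 μs.
Propagation delays (d/s per hop): 0.225333, 1.32632 μs; sum = 1.55165 μs.
End-to-end = 43.58 μs.

43.58 μs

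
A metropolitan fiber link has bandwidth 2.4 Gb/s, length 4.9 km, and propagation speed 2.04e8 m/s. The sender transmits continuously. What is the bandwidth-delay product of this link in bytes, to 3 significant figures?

7210 bytes

Propagation delay = 4900 / 204000000 = 2.40196e-05 s.
BDP = R × t_prop = 2400000000 × 2.40196e-05 = 57647.1 bits.
In bytes: 57647.1/8 = 7210 bytes.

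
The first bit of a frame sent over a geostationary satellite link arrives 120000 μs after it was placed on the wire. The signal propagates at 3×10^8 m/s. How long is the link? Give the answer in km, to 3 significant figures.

36000 km

d = s × t_prop = 300000000 × 0.12 = 36000 km.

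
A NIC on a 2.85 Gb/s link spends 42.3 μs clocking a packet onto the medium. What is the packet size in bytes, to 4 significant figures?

L = R × t_tx = 2850000000 b/s × 4.23e-05 s = 120555 bits.
In bytes: 120555 / 8 = 15070 bytes.

15070 bytes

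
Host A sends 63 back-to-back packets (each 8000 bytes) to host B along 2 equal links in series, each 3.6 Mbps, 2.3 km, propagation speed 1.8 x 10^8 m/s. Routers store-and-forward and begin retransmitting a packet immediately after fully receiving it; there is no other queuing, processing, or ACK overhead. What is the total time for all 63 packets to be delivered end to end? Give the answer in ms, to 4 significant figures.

Per-hop transmission t_tx = L/R = 64000/3600000 = 17.7778 ms.
Per-hop propagation t_prop = 2300/180000000 = 0.0127778 ms.
Pipeline fill: first packet needs 2·t_tx to clear all hops; remaining 62 packets each add one t_tx.
Total = (2+63-1)·t_tx + 2·t_prop = 64·17.7778 + 2·0.0127778 = 1138 ms.

1138 ms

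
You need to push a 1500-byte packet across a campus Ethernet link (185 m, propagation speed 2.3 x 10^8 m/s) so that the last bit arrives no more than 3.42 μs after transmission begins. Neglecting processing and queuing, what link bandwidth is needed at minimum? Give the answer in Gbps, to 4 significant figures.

L = 12000 bits.
Propagation delay = 185 / 2.3e+08 = 0.804348 μs.
Transmission budget = 3.42 − 0.804348 = 2.61565 μs.
R ≥ L / t_tx = 12000 bits / 2.61565e-06 s = 4.588 Gbps.

4.588 Gbps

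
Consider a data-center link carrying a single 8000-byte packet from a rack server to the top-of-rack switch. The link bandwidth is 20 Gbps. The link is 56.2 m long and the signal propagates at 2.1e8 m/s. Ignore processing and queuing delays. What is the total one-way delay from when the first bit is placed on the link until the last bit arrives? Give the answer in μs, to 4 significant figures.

L = 8000 × 8 = 64000 bits.
Transmission delay = L/R = 64000 / 20000000000 = 3.2 μs.
Propagation delay = d/s = 56.2 m / 210000000 m/s = 0.267619 μs.
Total = 3.468 μs.

3.468 μs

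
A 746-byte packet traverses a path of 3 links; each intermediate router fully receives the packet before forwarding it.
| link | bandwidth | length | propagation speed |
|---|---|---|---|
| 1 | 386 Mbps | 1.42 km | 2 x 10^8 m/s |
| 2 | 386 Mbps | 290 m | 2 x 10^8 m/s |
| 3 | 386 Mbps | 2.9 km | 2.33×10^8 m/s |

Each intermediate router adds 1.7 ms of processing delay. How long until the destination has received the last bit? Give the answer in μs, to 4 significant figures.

3467 μs

L = 746 × 8 = 5968 bits.
Transmission delay per hop = L/R = 5968/386000000 = 15.4611 μs; 3 hops → 46.3834 μs.
Propagation delays (d/s per hop): 7.1, 1.45, 12.4464 μs; sum = 20.9964 μs.
Processing at 2 router(s): 2 × 1.7 ms = 3400 μs.
End-to-end = 3467 μs.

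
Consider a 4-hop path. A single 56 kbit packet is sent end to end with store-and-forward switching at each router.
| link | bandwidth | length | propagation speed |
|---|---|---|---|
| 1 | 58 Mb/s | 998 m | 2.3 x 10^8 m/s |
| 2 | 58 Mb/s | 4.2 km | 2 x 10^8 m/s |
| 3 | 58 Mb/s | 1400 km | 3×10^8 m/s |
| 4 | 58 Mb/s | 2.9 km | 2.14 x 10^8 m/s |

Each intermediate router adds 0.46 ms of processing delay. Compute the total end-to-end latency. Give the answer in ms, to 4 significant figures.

9.948 ms

L = 56000 bits.
Transmission delay per hop = L/R = 56000/58000000 = 0.965517 ms; 4 hops → 3.86207 ms.
Propagation delays (d/s per hop): 0.00433913, 0.021, 4.66667, 0.0135514 ms; sum = 4.70556 ms.
Processing at 3 router(s): 3 × 0.46 ms = 1.38 ms.
End-to-end = 9.948 ms.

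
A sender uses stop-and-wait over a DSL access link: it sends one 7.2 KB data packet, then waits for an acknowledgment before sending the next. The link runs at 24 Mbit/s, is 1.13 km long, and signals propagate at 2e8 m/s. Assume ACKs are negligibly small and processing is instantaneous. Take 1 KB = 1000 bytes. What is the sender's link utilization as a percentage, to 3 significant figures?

99.5 %

t_tx = L/R = 57600/24000000 = 0.0024 s.
t_prop = 1130/200000000 = 5.65e-06 s; RTT = 1.13e-05 s.
Cycle = t_tx + RTT = 0.0024113 s.
Utilization = t_tx / cycle = 0.0024/0.0024113 = 99.5 %.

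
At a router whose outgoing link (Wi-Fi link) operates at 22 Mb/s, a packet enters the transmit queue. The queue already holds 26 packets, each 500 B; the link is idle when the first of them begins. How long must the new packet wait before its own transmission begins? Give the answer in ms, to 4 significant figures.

Each queued packet: L/R = 4000/22000000 = 0.181818 ms.
26 queued → 4.72727 ms.
Queuing delay = 4.727 ms.

4.727 ms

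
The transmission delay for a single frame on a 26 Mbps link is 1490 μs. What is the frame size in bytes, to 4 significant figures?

4843 bytes

L = R × t_tx = 26000000 b/s × 0.00149 s = 38740 bits.
In bytes: 38740 / 8 = 4843 bytes.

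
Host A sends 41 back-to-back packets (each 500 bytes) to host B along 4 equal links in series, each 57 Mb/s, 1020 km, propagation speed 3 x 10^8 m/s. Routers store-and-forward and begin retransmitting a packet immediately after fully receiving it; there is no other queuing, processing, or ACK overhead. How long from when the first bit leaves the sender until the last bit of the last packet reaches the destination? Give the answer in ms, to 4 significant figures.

Per-hop transmission t_tx = L/R = 4000/57000000 = 0.0701754 ms.
Per-hop propagation t_prop = 1020000/300000000 = 3.4 ms.
Pipeline fill: first packet needs 4·t_tx to clear all hops; remaining 40 packets each add one t_tx.
Total = (4+41-1)·t_tx + 4·t_prop = 44·0.0701754 + 4·3.4 = 16.69 ms.

16.69 ms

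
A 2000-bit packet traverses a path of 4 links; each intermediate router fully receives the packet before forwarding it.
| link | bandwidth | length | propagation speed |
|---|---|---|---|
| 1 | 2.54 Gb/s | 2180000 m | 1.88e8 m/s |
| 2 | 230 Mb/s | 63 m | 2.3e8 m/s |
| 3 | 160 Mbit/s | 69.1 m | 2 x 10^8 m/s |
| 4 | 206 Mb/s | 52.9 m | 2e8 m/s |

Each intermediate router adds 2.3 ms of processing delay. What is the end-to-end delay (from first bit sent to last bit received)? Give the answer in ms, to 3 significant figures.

18.5 ms

Transmission delays (L/R per hop): 0.000787402, 0.00869565, 0.0125, 0.00970874 ms; sum = 0.0316918 ms.
Propagation delays (d/s per hop): 11.5957, 0.000273913, 0.0003455, 0.0002645 ms; sum = 11.5966 ms.
Processing at 3 router(s): 3 × 2.3 ms = 6.9 ms.
End-to-end = 18.5 ms.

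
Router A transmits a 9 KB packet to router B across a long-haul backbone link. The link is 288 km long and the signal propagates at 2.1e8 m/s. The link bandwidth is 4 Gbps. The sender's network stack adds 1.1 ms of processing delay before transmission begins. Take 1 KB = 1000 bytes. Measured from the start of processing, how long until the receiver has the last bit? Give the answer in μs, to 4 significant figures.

2489 μs

L = 72000 bits.
Transmission delay = L/R = 72000 / 4000000000 = 18 μs.
Propagation delay = d/s = 288000 m / 210000000 m/s = 1371.43 μs.
Plus processing delay 1.1 ms = 1100 μs.
Total = 2489 μs.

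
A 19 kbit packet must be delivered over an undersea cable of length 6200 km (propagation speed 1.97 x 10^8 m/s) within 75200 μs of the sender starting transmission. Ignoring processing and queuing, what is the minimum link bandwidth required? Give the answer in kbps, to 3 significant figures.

Propagation delay = 6200000 / 197000000 = 31472.1 μs.
Transmission budget = 75200 − 31472.1 = 43727.9 μs.
R ≥ L / t_tx = 19000 bits / 0.0437279 s = 435 kbps.

435 kbps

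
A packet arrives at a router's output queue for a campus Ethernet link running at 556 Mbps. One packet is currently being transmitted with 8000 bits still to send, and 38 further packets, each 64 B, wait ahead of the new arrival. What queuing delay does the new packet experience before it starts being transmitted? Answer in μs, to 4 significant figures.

49.38 μs

Each queued packet: L/R = 512/556000000 = 0.920863 μs.
38 queued → 34.9928 μs.
Plus remaining 8000 bits of current packet: 14.3885 μs.
Queuing delay = 49.38 μs.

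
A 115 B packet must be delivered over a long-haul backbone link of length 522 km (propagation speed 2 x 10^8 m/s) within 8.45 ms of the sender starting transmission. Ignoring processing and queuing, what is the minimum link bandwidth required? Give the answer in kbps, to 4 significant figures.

157.5 kbps

L = 920 bits.
Propagation delay = 522000 / 200000000 = 2.61 ms.
Transmission budget = 8.45 − 2.61 = 5.84 ms.
R ≥ L / t_tx = 920 bits / 0.00584 s = 157.5 kbps.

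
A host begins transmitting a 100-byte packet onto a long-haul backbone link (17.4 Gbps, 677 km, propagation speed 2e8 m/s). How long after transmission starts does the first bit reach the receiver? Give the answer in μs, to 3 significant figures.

First bit experiences only propagation delay: d/s = 677000/200000000 = 3390 μs.

3390 μs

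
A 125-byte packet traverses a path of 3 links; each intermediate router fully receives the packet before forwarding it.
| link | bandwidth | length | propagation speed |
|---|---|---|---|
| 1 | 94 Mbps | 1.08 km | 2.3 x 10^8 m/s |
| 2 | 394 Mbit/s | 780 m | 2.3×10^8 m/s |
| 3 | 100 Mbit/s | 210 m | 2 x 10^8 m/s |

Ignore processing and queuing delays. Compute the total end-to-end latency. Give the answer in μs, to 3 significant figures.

L = 125 × 8 = 1000 bits.
Transmission delays (L/R per hop): 10.6383, 2.53807, 10 μs; sum = 23.1764 μs.
Propagation delays (d/s per hop): 4.69565, 3.3913, 1.05 μs; sum = 9.13696 μs.
End-to-end = 32.3 μs.

32.3 μs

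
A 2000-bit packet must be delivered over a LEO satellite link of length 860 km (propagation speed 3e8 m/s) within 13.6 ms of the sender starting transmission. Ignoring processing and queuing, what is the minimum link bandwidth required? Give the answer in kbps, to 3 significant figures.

Propagation delay = 860000 / 300000000 = 2.86667 ms.
Transmission budget = 13.6 − 2.86667 = 10.7333 ms.
R ≥ L / t_tx = 2000 bits / 0.0107333 s = 186 kbps.

186 kbps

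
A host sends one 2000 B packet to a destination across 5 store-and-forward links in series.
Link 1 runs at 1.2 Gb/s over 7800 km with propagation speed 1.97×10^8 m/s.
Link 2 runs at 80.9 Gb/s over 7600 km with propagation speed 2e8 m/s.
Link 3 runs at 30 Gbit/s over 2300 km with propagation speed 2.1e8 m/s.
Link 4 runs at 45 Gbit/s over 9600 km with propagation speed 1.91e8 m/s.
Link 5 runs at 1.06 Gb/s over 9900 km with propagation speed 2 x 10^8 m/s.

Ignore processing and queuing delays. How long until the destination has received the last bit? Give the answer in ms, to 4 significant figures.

188.3 ms

L = 2000 × 8 = 16000 bits.
Transmission delays (L/R per hop): 0.0133333, 0.000197775, 0.000533333, 0.000355556, 0.0150943 ms; sum = 0.0295143 ms.
Propagation delays (d/s per hop): 39.5939, 38, 10.9524, 50.2618, 49.5 ms; sum = 188.308 ms.
End-to-end = 188.3 ms.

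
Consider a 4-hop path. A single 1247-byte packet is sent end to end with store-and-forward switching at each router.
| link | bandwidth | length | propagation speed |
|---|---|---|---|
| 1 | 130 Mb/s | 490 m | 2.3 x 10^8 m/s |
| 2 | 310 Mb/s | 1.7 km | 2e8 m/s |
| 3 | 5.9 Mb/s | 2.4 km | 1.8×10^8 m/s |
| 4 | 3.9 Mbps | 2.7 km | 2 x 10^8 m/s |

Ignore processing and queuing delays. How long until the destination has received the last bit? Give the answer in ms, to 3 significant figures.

4.40 ms

L = 1247 × 8 = 9976 bits.
Transmission delays (L/R per hop): 0.0767385, 0.0321806, 1.69085, 2.55795 ms; sum = 4.35772 ms.
Propagation delays (d/s per hop): 0.00213043, 0.0085, 0.0133333, 0.0135 ms; sum = 0.0374638 ms.
End-to-end = 4.40 ms.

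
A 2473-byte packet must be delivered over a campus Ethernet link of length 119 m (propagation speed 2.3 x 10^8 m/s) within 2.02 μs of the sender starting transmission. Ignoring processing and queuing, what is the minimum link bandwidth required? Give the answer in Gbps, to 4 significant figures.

13.17 Gbps

L = 19784 bits.
Propagation delay = 119 / 2.3e+08 = 0.517391 μs.
Transmission budget = 2.02 − 0.517391 = 1.50261 μs.
R ≥ L / t_tx = 19784 bits / 1.50261e-06 s = 13.17 Gbps.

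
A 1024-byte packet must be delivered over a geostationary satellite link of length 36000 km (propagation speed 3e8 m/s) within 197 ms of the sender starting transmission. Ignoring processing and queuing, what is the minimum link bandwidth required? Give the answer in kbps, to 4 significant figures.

106.4 kbps

L = 8192 bits.
Propagation delay = 36000000 / 300000000 = 120 ms.
Transmission budget = 197 − 120 = 77 ms.
R ≥ L / t_tx = 8192 bits / 0.077 s = 106.4 kbps.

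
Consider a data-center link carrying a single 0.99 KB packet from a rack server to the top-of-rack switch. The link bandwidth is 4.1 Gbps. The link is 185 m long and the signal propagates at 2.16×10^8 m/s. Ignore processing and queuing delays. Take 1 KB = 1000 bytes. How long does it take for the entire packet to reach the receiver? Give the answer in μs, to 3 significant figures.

2.79 μs

L = 7920 bits.
Transmission delay = L/R = 7920 / 4.1e+09 = 1.93171 μs.
Propagation delay = d/s = 185 m / 216000000 m/s = 0.856481 μs.
Total = 2.79 μs.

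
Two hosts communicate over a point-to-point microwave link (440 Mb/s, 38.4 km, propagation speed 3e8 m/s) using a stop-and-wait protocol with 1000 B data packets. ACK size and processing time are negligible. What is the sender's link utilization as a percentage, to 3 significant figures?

6.63 %

t_tx = L/R = 8000/440000000 = 1.81818e-05 s.
t_prop = 38400/300000000 = 0.000128 s; RTT = 0.000256 s.
Cycle = t_tx + RTT = 0.000274182 s.
Utilization = t_tx / cycle = 1.81818e-05/0.000274182 = 6.63 %.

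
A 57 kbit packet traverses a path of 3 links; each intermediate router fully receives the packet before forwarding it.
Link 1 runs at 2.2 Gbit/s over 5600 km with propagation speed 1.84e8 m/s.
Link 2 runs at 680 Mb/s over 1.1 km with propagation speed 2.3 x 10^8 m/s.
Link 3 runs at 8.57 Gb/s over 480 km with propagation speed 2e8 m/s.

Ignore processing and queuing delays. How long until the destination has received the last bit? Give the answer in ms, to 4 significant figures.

L = 57000 bits.
Transmission delays (L/R per hop): 0.0259091, 0.0838235, 0.00665111 ms; sum = 0.116384 ms.
Propagation delays (d/s per hop): 30.4348, 0.00478261, 2.4 ms; sum = 32.8396 ms.
End-to-end = 32.96 ms.

32.96 ms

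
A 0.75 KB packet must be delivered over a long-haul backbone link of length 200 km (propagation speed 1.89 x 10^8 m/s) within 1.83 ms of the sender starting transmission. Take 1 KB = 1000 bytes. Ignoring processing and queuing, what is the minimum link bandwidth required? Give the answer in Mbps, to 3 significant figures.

L = 6000 bits.
Propagation delay = 200000 / 189000000 = 1.0582 ms.
Transmission budget = 1.83 − 1.0582 = 0.771799 ms.
R ≥ L / t_tx = 6000 bits / 0.000771799 s = 7.77 Mbps.

7.77 Mbps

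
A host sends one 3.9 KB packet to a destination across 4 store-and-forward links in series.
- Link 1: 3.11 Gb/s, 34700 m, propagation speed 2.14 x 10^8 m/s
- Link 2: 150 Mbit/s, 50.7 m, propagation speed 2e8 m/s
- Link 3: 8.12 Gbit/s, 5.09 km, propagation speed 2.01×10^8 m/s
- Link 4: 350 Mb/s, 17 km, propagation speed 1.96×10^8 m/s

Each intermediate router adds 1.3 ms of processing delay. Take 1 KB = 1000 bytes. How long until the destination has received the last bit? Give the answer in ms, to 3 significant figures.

L = 31200 bits.
Transmission delays (L/R per hop): 0.0100322, 0.208, 0.00384236, 0.0891429 ms; sum = 0.311017 ms.
Propagation delays (d/s per hop): 0.16215, 0.0002535, 0.0253234, 0.0867347 ms; sum = 0.274461 ms.
Processing at 3 router(s): 3 × 1.3 ms = 3.9 ms.
End-to-end = 4.49 ms.

4.49 ms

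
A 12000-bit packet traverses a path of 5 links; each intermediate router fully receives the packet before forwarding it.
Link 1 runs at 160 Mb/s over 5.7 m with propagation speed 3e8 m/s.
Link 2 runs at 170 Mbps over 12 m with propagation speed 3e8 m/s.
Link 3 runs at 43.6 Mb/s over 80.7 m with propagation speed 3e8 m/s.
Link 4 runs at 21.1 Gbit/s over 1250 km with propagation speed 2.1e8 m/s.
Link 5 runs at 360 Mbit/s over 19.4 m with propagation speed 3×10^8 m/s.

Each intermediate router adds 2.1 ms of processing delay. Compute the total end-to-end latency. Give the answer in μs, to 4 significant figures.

14810 μs

Transmission delays (L/R per hop): 75, 70.5882, 275.229, 0.56872, 33.3333 μs; sum = 454.72 μs.
Propagation delays (d/s per hop): 0.019, 0.04, 0.269, 5952.38, 0.0646667 μs; sum = 5952.77 μs.
Processing at 4 router(s): 4 × 2.1 ms = 8400 μs.
End-to-end = 14810 μs.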